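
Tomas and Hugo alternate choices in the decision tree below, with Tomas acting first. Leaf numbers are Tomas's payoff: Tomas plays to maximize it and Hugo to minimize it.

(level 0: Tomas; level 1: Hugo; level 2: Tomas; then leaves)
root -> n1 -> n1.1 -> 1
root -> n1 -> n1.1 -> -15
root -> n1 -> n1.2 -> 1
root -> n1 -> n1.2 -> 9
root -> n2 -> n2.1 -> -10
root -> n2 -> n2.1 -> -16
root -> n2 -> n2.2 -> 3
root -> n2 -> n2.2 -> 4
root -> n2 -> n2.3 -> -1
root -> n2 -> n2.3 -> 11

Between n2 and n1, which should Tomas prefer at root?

n2.1 (Tomas): max(-10, -16) = -10
n2.2 (Tomas): max(3, 4) = 4
n2.3 (Tomas): max(-1, 11) = 11
n2 (Hugo): min(-10, 4, 11) = -10
n1.1 (Tomas): max(1, -15) = 1
n1.2 (Tomas): max(1, 9) = 9
n1 (Hugo): min(1, 9) = 1
Tomas prefers the higher value; n2=-10, n1=1. n1 is better since 1 > -10.

n1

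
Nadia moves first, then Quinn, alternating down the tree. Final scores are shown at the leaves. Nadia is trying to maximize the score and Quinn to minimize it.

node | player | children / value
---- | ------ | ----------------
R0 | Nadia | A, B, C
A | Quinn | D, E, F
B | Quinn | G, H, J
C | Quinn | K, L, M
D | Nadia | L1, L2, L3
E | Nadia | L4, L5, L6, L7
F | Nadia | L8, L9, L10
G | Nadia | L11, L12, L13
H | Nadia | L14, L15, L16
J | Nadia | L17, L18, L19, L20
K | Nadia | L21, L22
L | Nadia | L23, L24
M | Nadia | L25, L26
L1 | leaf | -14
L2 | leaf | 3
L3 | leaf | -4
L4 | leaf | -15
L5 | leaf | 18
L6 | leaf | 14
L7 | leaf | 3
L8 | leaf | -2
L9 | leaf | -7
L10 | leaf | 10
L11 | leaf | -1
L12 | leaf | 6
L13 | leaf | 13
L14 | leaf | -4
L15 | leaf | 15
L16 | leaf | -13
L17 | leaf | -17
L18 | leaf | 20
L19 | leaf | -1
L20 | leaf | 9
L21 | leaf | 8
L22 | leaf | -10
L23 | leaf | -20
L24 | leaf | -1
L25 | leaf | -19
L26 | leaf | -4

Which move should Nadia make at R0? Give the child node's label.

D (Nadia): max(-14, 3, -4) = 3
E (Nadia): max(-15, 18, 14, 3) = 18
F (Nadia): max(-2, -7, 10) = 10
A (Quinn): min(3, 18, 10) = 3
G (Nadia): max(-1, 6, 13) = 13
H (Nadia): max(-4, 15, -13) = 15
J (Nadia): max(-17, 20, -1, 9) = 20
B (Quinn): min(13, 15, 20) = 13
K (Nadia): max(8, -10) = 8
L (Nadia): max(-20, -1) = -1
M (Nadia): max(-19, -4) = -4
C (Quinn): min(8, -1, -4) = -4
R0 (Nadia): max(3, 13, -4) = 13
Nadia at R0 wants the highest of {A=3, B=13, C=-4}, so chooses B.

B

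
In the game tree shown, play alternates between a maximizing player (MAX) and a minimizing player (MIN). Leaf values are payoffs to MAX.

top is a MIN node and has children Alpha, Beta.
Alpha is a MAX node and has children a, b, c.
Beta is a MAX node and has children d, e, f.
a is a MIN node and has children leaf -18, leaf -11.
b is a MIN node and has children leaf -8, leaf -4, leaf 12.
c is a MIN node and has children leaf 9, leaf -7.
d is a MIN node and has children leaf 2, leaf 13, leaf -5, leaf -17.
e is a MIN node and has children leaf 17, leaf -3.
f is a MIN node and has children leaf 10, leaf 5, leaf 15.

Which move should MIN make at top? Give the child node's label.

a (MIN): min(-18, -11) = -18
b (MIN): min(-8, -4, 12) = -8
c (MIN): min(9, -7) = -7
Alpha (MAX): max(-18, -8, -7) = -7
d (MIN): min(2, 13, -5, -17) = -17
e (MIN): min(17, -3) = -3
f (MIN): min(10, 5, 15) = 5
Beta (MAX): max(-17, -3, 5) = 5
top (MIN): min(-7, 5) = -7
MIN at top wants the lowest of {Alpha=-7, Beta=5}, so chooses Alpha.

Alpha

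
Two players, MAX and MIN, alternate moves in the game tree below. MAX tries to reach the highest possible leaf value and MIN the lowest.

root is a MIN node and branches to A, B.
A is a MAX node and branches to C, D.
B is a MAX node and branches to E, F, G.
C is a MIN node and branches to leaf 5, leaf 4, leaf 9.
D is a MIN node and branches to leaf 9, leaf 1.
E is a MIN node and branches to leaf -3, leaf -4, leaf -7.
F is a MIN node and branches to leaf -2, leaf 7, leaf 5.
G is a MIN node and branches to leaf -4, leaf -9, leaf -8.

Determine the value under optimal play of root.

C (MIN): min(5, 4, 9) = 4
D (MIN): min(9, 1) = 1
A (MAX): max(4, 1) = 4
E (MIN): min(-3, -4, -7) = -7
F (MIN): min(-2, 7, 5) = -2
G (MIN): min(-4, -9, -8) = -9
B (MAX): max(-7, -2, -9) = -2
root (MIN): min(4, -2) = -2

-2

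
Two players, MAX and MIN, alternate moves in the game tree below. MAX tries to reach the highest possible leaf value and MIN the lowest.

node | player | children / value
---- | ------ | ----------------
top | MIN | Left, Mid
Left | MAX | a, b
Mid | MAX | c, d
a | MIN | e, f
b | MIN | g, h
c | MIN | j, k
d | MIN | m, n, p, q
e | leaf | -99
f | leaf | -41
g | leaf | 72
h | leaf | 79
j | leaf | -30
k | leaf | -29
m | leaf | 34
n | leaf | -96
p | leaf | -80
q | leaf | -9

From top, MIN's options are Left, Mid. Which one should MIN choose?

a (MIN): min(-99, -41) = -99
b (MIN): min(72, 79) = 72
Left (MAX): max(-99, 72) = 72
c (MIN): min(-30, -29) = -30
d (MIN): min(34, -96, -80, -9) = -96
Mid (MAX): max(-30, -96) = -30
top (MIN): min(72, -30) = -30
MIN at top wants the lowest of {Left=72, Mid=-30}, so chooses Mid.

Mid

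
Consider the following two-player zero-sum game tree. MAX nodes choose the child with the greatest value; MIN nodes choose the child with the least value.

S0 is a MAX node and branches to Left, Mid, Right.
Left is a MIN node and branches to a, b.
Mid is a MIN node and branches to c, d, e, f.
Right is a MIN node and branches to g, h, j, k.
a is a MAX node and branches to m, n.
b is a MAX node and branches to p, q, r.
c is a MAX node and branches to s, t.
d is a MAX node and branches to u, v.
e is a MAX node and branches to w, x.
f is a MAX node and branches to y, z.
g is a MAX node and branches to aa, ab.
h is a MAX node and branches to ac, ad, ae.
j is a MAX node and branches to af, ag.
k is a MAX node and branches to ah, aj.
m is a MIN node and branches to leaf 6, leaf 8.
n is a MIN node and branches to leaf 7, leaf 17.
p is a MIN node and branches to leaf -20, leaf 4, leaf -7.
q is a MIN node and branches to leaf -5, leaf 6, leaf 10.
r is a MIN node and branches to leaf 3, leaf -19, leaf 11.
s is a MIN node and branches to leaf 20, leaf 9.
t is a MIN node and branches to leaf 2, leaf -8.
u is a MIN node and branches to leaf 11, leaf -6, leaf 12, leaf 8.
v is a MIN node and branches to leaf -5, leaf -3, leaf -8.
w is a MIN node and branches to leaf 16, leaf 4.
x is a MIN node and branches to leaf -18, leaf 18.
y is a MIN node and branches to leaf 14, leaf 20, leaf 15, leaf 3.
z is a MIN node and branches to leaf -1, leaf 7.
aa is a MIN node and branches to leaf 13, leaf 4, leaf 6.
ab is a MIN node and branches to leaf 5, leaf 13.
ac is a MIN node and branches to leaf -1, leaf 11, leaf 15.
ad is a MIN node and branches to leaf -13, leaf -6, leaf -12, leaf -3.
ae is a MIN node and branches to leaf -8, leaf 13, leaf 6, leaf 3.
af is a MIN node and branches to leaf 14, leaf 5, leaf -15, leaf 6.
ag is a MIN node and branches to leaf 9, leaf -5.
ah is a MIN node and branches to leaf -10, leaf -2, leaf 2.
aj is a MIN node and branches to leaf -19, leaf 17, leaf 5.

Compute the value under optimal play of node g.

5

aa (MIN): min(13, 4, 6) = 4
ab (MIN): min(5, 13) = 5
g (MAX): max(4, 5) = 5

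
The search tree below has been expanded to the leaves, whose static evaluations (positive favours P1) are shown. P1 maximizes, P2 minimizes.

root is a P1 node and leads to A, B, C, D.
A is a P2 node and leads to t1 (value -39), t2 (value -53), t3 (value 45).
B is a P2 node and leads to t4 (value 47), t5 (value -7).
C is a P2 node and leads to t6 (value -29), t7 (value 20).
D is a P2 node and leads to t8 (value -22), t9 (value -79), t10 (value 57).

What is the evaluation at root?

A (P2): min(-39, -53, 45) = -53
B (P2): min(47, -7) = -7
C (P2): min(-29, 20) = -29
D (P2): min(-22, -79, 57) = -79
root (P1): max(-53, -7, -29, -79) = -7

-7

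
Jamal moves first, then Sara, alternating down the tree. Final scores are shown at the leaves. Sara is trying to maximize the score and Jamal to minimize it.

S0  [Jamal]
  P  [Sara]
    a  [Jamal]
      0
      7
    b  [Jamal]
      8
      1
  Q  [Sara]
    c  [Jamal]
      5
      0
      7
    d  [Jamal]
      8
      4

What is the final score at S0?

a (Jamal): min(0, 7) = 0
b (Jamal): min(8, 1) = 1
P (Sara): max(0, 1) = 1
c (Jamal): min(5, 0, 7) = 0
d (Jamal): min(8, 4) = 4
Q (Sara): max(0, 4) = 4
S0 (Jamal): min(1, 4) = 1

1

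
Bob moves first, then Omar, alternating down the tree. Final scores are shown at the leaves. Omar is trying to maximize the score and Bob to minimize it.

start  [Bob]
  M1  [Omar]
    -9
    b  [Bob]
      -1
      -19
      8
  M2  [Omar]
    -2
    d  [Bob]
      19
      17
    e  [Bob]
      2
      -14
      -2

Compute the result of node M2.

17

d (Bob): min(19, 17) = 17
e (Bob): min(2, -14, -2) = -14
M2 (Omar): max(-2, 17, -14) = 17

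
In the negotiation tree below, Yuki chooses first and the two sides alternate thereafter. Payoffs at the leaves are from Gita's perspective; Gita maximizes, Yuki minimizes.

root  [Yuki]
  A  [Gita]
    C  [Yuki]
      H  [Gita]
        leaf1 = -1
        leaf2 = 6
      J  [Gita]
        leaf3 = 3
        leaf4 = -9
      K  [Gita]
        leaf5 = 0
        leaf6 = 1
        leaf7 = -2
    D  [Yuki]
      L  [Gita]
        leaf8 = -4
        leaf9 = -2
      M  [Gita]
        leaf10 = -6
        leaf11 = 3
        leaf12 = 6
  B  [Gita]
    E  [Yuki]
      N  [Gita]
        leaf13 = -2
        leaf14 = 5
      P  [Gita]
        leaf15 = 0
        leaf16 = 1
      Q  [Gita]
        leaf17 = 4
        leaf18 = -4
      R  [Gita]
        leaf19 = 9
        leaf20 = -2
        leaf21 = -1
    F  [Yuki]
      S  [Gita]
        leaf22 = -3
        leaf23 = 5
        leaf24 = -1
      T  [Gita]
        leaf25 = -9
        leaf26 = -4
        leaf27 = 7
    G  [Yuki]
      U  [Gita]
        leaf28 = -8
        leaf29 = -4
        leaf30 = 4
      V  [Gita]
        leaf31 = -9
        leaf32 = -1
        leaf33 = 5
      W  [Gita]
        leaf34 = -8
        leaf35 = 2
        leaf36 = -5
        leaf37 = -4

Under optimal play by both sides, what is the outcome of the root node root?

1

H (Gita): max(-1, 6) = 6
J (Gita): max(3, -9) = 3
K (Gita): max(0, 1, -2) = 1
C (Yuki): min(6, 3, 1) = 1
L (Gita): max(-4, -2) = -2
M (Gita): max(-6, 3, 6) = 6
D (Yuki): min(-2, 6) = -2
A (Gita): max(1, -2) = 1
N (Gita): max(-2, 5) = 5
P (Gita): max(0, 1) = 1
Q (Gita): max(4, -4) = 4
R (Gita): max(9, -2, -1) = 9
E (Yuki): min(5, 1, 4, 9) = 1
S (Gita): max(-3, 5, -1) = 5
T (Gita): max(-9, -4, 7) = 7
F (Yuki): min(5, 7) = 5
U (Gita): max(-8, -4, 4) = 4
V (Gita): max(-9, -1, 5) = 5
W (Gita): max(-8, 2, -5, -4) = 2
G (Yuki): min(4, 5, 2) = 2
B (Gita): max(1, 5, 2) = 5
root (Yuki): min(1, 5) = 1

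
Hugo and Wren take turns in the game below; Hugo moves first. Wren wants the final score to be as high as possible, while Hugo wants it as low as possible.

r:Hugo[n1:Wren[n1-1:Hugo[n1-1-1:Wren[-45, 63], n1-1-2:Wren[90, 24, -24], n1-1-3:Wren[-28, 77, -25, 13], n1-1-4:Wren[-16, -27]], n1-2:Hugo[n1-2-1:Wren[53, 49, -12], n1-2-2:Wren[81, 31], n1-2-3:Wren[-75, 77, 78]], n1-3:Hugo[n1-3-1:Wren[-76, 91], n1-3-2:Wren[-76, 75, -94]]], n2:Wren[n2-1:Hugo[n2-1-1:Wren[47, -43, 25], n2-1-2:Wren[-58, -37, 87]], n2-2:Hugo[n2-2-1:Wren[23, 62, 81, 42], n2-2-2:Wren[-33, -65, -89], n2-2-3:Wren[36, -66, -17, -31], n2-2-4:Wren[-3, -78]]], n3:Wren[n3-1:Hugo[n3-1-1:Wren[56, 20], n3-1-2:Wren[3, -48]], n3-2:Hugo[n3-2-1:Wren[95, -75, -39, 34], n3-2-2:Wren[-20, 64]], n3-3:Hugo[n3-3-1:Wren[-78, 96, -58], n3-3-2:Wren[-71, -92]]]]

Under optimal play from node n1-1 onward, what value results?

-16

n1-1-1 (Wren): max(-45, 63) = 63
n1-1-2 (Wren): max(90, 24, -24) = 90
n1-1-3 (Wren): max(-28, 77, -25, 13) = 77
n1-1-4 (Wren): max(-16, -27) = -16
n1-1 (Hugo): min(63, 90, 77, -16) = -16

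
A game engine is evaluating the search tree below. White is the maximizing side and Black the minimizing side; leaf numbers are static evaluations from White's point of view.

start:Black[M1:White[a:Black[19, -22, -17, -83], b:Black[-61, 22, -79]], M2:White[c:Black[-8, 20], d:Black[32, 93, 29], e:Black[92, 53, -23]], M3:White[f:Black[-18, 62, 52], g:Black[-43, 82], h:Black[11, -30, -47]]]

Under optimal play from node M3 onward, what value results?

-18

f (Black): min(-18, 62, 52) = -18
g (Black): min(-43, 82) = -43
h (Black): min(11, -30, -47) = -47
M3 (White): max(-18, -43, -47) = -18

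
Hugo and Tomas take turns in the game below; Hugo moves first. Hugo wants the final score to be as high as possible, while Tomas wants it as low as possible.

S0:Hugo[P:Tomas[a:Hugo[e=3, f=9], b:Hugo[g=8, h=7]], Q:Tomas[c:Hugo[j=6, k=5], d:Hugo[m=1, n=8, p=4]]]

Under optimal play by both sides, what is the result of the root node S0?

a (Hugo): max(3, 9) = 9
b (Hugo): max(8, 7) = 8
P (Tomas): min(9, 8) = 8
c (Hugo): max(6, 5) = 6
d (Hugo): max(1, 8, 4) = 8
Q (Tomas): min(6, 8) = 6
S0 (Hugo): max(8, 6) = 8

8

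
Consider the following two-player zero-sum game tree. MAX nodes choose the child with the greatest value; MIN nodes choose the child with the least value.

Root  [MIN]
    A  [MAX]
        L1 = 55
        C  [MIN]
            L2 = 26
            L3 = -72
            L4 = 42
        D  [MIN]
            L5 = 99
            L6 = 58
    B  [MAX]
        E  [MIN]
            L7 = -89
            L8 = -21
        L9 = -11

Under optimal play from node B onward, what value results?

-11

E (MIN): min(-89, -21) = -89
B (MAX): max(-89, -11) = -11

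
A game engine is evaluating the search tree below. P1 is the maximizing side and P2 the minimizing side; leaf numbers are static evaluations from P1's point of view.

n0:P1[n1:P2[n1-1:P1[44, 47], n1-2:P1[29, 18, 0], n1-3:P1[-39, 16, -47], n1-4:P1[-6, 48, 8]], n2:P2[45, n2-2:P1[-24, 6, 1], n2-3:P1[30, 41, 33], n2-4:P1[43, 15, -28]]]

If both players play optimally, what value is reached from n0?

16

n1-1 (P1): max(44, 47) = 47
n1-2 (P1): max(29, 18, 0) = 29
n1-3 (P1): max(-39, 16, -47) = 16
n1-4 (P1): max(-6, 48, 8) = 48
n1 (P2): min(47, 29, 16, 48) = 16
n2-2 (P1): max(-24, 6, 1) = 6
n2-3 (P1): max(30, 41, 33) = 41
n2-4 (P1): max(43, 15, -28) = 43
n2 (P2): min(45, 6, 41, 43) = 6
n0 (P1): max(16, 6) = 16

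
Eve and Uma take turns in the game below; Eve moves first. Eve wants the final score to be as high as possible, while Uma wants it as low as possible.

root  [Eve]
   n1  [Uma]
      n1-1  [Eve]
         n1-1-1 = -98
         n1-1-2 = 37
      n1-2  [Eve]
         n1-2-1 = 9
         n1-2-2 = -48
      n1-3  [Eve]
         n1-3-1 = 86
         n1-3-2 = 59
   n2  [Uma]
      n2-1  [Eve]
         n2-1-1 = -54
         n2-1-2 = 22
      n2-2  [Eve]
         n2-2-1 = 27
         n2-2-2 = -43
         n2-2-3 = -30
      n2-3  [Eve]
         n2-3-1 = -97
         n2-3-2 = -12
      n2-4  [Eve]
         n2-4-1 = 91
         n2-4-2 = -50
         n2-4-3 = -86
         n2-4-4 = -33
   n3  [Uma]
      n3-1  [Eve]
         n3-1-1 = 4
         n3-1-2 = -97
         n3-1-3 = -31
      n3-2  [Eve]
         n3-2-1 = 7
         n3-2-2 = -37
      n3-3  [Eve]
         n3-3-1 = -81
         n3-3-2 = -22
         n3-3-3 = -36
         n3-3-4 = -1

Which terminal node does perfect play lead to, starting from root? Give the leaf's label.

n1-1 (Eve): max(-98, 37) = 37
n1-2 (Eve): max(9, -48) = 9
n1-3 (Eve): max(86, 59) = 86
n1 (Uma): min(37, 9, 86) = 9
n2-1 (Eve): max(-54, 22) = 22
n2-2 (Eve): max(27, -43, -30) = 27
n2-3 (Eve): max(-97, -12) = -12
n2-4 (Eve): max(91, -50, -86, -33) = 91
n2 (Uma): min(22, 27, -12, 91) = -12
n3-1 (Eve): max(4, -97, -31) = 4
n3-2 (Eve): max(7, -37) = 7
n3-3 (Eve): max(-81, -22, -36, -1) = -1
n3 (Uma): min(4, 7, -1) = -1
root (Eve): max(9, -12, -1) = 9
At root, Eve picks n1 (highest: 9).
At n1, Uma picks n1-2 (lowest: 9).
At n1-2, Eve picks n1-2-1 (highest: 9).
Terminal value 9.

n1-2-1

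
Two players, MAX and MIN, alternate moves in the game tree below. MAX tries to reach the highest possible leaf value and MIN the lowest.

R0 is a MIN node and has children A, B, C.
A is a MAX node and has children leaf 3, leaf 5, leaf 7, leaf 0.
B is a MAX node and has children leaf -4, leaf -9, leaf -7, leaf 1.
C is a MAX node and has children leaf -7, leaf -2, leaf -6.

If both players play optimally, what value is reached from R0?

-2

A (MAX): max(3, 5, 7, 0) = 7
B (MAX): max(-4, -9, -7, 1) = 1
C (MAX): max(-7, -2, -6) = -2
R0 (MIN): min(7, 1, -2) = -2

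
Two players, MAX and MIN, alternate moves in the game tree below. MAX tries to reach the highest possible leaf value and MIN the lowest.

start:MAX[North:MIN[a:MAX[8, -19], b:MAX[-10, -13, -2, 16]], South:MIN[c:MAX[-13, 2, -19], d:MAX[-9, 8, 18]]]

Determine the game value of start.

8

a (MAX): max(8, -19) = 8
b (MAX): max(-10, -13, -2, 16) = 16
North (MIN): min(8, 16) = 8
c (MAX): max(-13, 2, -19) = 2
d (MAX): max(-9, 8, 18) = 18
South (MIN): min(2, 18) = 2
start (MAX): max(8, 2) = 8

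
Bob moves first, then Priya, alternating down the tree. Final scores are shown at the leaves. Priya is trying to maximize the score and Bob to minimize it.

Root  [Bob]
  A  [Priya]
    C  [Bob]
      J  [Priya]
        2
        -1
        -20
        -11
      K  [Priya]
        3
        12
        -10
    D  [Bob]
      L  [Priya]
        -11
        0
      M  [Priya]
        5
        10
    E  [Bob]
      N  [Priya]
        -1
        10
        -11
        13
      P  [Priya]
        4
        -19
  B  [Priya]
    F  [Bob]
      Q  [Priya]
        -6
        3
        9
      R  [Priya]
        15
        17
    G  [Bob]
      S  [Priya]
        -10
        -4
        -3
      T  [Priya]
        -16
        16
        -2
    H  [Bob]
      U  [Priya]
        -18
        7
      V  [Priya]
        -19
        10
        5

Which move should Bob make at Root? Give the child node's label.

J (Priya): max(2, -1, -20, -11) = 2
K (Priya): max(3, 12, -10) = 12
C (Bob): min(2, 12) = 2
L (Priya): max(-11, 0) = 0
M (Priya): max(5, 10) = 10
D (Bob): min(0, 10) = 0
N (Priya): max(-1, 10, -11, 13) = 13
P (Priya): max(4, -19) = 4
E (Bob): min(13, 4) = 4
A (Priya): max(2, 0, 4) = 4
Q (Priya): max(-6, 3, 9) = 9
R (Priya): max(15, 17) = 17
F (Bob): min(9, 17) = 9
S (Priya): max(-10, -4, -3) = -3
T (Priya): max(-16, 16, -2) = 16
G (Bob): min(-3, 16) = -3
U (Priya): max(-18, 7) = 7
V (Priya): max(-19, 10, 5) = 10
H (Bob): min(7, 10) = 7
B (Priya): max(9, -3, 7) = 9
Root (Bob): min(4, 9) = 4
Bob at Root wants the lowest of {A=4, B=9}, so chooses A.

A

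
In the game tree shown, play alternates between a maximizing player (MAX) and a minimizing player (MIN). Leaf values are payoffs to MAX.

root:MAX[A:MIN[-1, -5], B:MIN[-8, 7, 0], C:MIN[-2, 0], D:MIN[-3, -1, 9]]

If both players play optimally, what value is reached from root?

-2

A (MIN): min(-1, -5) = -5
B (MIN): min(-8, 7, 0) = -8
C (MIN): min(-2, 0) = -2
D (MIN): min(-3, -1, 9) = -3
root (MAX): max(-5, -8, -2, -3) = -2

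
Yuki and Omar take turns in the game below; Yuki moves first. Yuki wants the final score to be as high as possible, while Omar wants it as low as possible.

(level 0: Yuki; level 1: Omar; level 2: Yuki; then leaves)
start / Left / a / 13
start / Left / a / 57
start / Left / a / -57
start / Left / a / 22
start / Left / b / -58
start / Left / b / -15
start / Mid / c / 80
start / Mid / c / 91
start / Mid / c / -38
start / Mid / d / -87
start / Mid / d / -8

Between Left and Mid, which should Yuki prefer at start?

Mid

a (Yuki): max(13, 57, -57, 22) = 57
b (Yuki): max(-58, -15) = -15
Left (Omar): min(57, -15) = -15
c (Yuki): max(80, 91, -38) = 91
d (Yuki): max(-87, -8) = -8
Mid (Omar): min(91, -8) = -8
Yuki prefers the higher value; Left=-15, Mid=-8. Mid is better since -8 > -15.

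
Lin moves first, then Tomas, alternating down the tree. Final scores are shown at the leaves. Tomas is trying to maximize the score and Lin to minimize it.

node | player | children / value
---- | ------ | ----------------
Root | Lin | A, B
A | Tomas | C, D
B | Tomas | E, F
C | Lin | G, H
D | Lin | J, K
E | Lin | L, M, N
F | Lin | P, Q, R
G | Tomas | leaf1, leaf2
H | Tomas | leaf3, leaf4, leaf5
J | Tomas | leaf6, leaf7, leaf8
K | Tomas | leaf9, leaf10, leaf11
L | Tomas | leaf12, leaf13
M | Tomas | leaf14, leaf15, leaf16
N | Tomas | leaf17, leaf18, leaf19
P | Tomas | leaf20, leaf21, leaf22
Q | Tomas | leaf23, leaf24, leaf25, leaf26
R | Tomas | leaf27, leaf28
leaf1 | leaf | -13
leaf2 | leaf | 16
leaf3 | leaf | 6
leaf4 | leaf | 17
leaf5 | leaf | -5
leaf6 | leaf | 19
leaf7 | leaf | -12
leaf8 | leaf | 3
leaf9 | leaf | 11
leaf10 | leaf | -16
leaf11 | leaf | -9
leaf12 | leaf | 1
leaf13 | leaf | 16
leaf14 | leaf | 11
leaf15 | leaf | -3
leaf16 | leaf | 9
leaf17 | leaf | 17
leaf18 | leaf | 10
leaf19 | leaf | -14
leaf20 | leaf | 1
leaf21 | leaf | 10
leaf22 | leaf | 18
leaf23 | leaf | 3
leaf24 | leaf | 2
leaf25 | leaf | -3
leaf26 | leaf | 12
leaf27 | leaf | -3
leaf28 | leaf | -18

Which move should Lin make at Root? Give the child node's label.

B

G (Tomas): max(-13, 16) = 16
H (Tomas): max(6, 17, -5) = 17
C (Lin): min(16, 17) = 16
J (Tomas): max(19, -12, 3) = 19
K (Tomas): max(11, -16, -9) = 11
D (Lin): min(19, 11) = 11
A (Tomas): max(16, 11) = 16
L (Tomas): max(1, 16) = 16
M (Tomas): max(11, -3, 9) = 11
N (Tomas): max(17, 10, -14) = 17
E (Lin): min(16, 11, 17) = 11
P (Tomas): max(1, 10, 18) = 18
Q (Tomas): max(3, 2, -3, 12) = 12
R (Tomas): max(-3, -18) = -3
F (Lin): min(18, 12, -3) = -3
B (Tomas): max(11, -3) = 11
Root (Lin): min(16, 11) = 11
Lin at Root wants the lowest of {A=16, B=11}, so chooses B.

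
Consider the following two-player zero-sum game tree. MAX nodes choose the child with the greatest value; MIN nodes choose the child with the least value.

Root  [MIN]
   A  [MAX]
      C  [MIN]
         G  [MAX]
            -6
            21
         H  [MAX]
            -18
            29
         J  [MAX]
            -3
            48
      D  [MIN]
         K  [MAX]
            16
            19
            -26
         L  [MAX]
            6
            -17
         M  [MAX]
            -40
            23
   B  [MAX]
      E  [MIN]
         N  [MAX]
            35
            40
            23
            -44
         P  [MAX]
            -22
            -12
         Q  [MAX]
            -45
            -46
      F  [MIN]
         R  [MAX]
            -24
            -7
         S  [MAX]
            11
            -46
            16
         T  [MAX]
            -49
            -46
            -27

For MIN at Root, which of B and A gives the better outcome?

B

N (MAX): max(35, 40, 23, -44) = 40
P (MAX): max(-22, -12) = -12
Q (MAX): max(-45, -46) = -45
E (MIN): min(40, -12, -45) = -45
R (MAX): max(-24, -7) = -7
S (MAX): max(11, -46, 16) = 16
T (MAX): max(-49, -46, -27) = -27
F (MIN): min(-7, 16, -27) = -27
B (MAX): max(-45, -27) = -27
G (MAX): max(-6, 21) = 21
H (MAX): max(-18, 29) = 29
J (MAX): max(-3, 48) = 48
C (MIN): min(21, 29, 48) = 21
K (MAX): max(16, 19, -26) = 19
L (MAX): max(6, -17) = 6
M (MAX): max(-40, 23) = 23
D (MIN): min(19, 6, 23) = 6
A (MAX): max(21, 6) = 21
MIN prefers the lower value; B=-27, A=21. B is better since -27 < 21.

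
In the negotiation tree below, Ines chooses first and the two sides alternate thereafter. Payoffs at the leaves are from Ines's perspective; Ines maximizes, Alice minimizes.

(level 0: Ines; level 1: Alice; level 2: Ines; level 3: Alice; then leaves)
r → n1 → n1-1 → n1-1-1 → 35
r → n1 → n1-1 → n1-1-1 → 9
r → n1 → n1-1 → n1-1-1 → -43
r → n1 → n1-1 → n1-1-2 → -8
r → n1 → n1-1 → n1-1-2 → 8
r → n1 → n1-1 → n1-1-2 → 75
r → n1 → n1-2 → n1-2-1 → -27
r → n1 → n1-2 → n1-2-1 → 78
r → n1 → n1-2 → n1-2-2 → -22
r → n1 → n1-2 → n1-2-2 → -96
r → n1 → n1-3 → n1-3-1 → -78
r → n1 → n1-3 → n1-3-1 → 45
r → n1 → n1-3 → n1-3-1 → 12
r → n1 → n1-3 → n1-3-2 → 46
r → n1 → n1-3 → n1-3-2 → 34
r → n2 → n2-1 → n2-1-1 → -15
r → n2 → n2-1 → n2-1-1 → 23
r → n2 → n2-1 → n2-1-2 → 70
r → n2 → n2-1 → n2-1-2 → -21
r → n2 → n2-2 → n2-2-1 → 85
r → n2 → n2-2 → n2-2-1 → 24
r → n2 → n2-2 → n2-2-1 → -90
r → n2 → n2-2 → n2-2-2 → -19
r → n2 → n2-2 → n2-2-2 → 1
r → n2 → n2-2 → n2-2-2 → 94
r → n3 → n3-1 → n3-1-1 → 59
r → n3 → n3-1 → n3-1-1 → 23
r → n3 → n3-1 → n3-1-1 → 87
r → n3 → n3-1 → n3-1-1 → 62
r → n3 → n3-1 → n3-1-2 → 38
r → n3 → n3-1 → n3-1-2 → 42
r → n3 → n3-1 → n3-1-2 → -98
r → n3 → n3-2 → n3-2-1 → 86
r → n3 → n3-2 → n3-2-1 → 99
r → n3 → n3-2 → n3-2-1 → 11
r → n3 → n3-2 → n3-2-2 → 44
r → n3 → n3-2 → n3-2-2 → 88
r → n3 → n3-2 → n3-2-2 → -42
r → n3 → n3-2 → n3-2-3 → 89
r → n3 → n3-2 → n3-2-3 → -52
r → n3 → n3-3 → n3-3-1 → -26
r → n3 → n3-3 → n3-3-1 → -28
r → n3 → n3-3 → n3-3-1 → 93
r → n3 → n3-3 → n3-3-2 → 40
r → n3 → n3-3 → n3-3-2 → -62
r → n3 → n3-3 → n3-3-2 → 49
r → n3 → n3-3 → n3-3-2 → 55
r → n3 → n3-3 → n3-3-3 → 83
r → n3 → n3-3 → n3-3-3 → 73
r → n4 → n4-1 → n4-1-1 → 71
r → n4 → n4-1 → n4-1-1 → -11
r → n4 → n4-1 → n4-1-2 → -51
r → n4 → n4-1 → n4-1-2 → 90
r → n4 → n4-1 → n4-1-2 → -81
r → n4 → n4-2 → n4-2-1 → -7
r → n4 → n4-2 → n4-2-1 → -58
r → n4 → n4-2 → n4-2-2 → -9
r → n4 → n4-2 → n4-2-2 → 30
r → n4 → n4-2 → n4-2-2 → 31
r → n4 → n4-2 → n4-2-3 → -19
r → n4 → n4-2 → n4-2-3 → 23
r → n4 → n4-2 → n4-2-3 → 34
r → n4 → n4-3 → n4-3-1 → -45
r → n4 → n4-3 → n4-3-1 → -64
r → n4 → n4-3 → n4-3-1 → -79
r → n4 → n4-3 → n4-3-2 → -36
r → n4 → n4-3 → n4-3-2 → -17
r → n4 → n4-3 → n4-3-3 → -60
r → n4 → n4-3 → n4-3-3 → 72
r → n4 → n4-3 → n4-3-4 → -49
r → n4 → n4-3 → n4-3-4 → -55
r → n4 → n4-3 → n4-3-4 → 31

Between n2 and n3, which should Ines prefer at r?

n2-1-1 (Alice): min(-15, 23) = -15
n2-1-2 (Alice): min(70, -21) = -21
n2-1 (Ines): max(-15, -21) = -15
n2-2-1 (Alice): min(85, 24, -90) = -90
n2-2-2 (Alice): min(-19, 1, 94) = -19
n2-2 (Ines): max(-90, -19) = -19
n2 (Alice): min(-15, -19) = -19
n3-1-1 (Alice): min(59, 23, 87, 62) = 23
n3-1-2 (Alice): min(38, 42, -98) = -98
n3-1 (Ines): max(23, -98) = 23
n3-2-1 (Alice): min(86, 99, 11) = 11
n3-2-2 (Alice): min(44, 88, -42) = -42
n3-2-3 (Alice): min(89, -52) = -52
n3-2 (Ines): max(11, -42, -52) = 11
n3-3-1 (Alice): min(-26, -28, 93) = -28
n3-3-2 (Alice): min(40, -62, 49, 55) = -62
n3-3-3 (Alice): min(83, 73) = 73
n3-3 (Ines): max(-28, -62, 73) = 73
n3 (Alice): min(23, 11, 73) = 11
Ines prefers the higher value; n2=-19, n3=11. n3 is better since 11 > -19.

n3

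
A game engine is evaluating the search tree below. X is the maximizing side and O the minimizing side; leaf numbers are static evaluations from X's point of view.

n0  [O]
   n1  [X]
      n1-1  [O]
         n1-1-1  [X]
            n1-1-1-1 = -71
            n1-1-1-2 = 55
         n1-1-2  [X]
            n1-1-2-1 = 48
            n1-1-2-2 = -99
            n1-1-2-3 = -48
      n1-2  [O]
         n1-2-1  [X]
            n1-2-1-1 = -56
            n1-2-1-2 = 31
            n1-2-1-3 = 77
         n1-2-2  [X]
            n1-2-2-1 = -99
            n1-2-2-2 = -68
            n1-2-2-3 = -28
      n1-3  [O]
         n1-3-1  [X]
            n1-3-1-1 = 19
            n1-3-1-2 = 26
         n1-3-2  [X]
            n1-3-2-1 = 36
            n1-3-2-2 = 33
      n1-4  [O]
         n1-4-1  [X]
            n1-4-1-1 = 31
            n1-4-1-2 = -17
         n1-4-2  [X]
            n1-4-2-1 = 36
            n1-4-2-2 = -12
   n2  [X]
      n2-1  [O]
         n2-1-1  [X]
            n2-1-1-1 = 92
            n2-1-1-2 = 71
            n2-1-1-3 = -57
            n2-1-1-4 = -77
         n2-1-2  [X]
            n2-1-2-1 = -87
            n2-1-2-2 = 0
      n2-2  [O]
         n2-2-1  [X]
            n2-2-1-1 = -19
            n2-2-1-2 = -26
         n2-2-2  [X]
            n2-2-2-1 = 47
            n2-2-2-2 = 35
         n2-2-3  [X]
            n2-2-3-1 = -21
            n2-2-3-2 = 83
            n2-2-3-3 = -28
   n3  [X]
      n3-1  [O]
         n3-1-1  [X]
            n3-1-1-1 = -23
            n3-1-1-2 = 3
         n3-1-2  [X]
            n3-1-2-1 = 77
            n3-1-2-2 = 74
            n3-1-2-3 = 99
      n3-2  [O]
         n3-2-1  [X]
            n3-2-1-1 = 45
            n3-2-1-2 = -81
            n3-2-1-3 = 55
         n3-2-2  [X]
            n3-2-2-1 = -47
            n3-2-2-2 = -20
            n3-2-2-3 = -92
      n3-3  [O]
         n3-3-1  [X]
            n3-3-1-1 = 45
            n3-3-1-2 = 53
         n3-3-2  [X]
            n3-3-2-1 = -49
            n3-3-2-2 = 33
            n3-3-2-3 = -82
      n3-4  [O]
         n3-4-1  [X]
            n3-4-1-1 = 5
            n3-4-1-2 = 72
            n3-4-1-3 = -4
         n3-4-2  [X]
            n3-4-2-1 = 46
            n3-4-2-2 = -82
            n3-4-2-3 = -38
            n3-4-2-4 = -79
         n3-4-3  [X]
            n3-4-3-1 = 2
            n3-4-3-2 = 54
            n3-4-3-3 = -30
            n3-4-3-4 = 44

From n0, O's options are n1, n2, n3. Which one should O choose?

n2

n1-1-1 (X): max(-71, 55) = 55
n1-1-2 (X): max(48, -99, -48) = 48
n1-1 (O): min(55, 48) = 48
n1-2-1 (X): max(-56, 31, 77) = 77
n1-2-2 (X): max(-99, -68, -28) = -28
n1-2 (O): min(77, -28) = -28
n1-3-1 (X): max(19, 26) = 26
n1-3-2 (X): max(36, 33) = 36
n1-3 (O): min(26, 36) = 26
n1-4-1 (X): max(31, -17) = 31
n1-4-2 (X): max(36, -12) = 36
n1-4 (O): min(31, 36) = 31
n1 (X): max(48, -28, 26, 31) = 48
n2-1-1 (X): max(92, 71, -57, -77) = 92
n2-1-2 (X): max(-87, 0) = 0
n2-1 (O): min(92, 0) = 0
n2-2-1 (X): max(-19, -26) = -19
n2-2-2 (X): max(47, 35) = 47
n2-2-3 (X): max(-21, 83, -28) = 83
n2-2 (O): min(-19, 47, 83) = -19
n2 (X): max(0, -19) = 0
n3-1-1 (X): max(-23, 3) = 3
n3-1-2 (X): max(77, 74, 99) = 99
n3-1 (O): min(3, 99) = 3
n3-2-1 (X): max(45, -81, 55) = 55
n3-2-2 (X): max(-47, -20, -92) = -20
n3-2 (O): min(55, -20) = -20
n3-3-1 (X): max(45, 53) = 53
n3-3-2 (X): max(-49, 33, -82) = 33
n3-3 (O): min(53, 33) = 33
n3-4-1 (X): max(5, 72, -4) = 72
n3-4-2 (X): max(46, -82, -38, -79) = 46
n3-4-3 (X): max(2, 54, -30, 44) = 54
n3-4 (O): min(72, 46, 54) = 46
n3 (X): max(3, -20, 33, 46) = 46
n0 (O): min(48, 0, 46) = 0
O at n0 wants the lowest of {n1=48, n2=0, n3=46}, so chooses n2.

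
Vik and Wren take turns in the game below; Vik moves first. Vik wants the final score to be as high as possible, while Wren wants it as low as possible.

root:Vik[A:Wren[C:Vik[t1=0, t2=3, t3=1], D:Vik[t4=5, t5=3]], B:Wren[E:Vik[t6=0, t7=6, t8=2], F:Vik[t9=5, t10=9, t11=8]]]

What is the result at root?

6

C (Vik): max(0, 3, 1) = 3
D (Vik): max(5, 3) = 5
A (Wren): min(3, 5) = 3
E (Vik): max(0, 6, 2) = 6
F (Vik): max(5, 9, 8) = 9
B (Wren): min(6, 9) = 6
root (Vik): max(3, 6) = 6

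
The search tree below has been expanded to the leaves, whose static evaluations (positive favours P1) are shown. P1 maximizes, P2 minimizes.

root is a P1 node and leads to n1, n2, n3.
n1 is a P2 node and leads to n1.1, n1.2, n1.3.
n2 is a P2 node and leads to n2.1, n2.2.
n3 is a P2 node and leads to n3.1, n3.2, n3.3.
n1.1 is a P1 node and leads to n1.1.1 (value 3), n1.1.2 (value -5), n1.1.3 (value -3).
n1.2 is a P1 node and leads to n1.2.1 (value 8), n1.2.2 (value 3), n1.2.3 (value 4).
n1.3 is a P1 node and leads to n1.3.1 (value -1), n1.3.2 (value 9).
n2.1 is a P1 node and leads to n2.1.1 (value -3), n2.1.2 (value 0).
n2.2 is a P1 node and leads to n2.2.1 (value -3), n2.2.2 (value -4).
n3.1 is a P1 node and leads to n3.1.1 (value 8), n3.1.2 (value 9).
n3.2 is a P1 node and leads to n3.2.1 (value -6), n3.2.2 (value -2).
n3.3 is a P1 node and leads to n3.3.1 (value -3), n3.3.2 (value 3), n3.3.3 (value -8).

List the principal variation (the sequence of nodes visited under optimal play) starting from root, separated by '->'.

root -> n1 -> n1.1 -> n1.1.1

n1.1 (P1): max(3, -5, -3) = 3
n1.2 (P1): max(8, 3, 4) = 8
n1.3 (P1): max(-1, 9) = 9
n1 (P2): min(3, 8, 9) = 3
n2.1 (P1): max(-3, 0) = 0
n2.2 (P1): max(-3, -4) = -3
n2 (P2): min(0, -3) = -3
n3.1 (P1): max(8, 9) = 9
n3.2 (P1): max(-6, -2) = -2
n3.3 (P1): max(-3, 3, -8) = 3
n3 (P2): min(9, -2, 3) = -2
root (P1): max(3, -3, -2) = 3
At root, P1 picks n1 (highest: 3).
At n1, P2 picks n1.1 (lowest: 3).
At n1.1, P1 picks n1.1.1 (highest: 3).
Terminal value 3.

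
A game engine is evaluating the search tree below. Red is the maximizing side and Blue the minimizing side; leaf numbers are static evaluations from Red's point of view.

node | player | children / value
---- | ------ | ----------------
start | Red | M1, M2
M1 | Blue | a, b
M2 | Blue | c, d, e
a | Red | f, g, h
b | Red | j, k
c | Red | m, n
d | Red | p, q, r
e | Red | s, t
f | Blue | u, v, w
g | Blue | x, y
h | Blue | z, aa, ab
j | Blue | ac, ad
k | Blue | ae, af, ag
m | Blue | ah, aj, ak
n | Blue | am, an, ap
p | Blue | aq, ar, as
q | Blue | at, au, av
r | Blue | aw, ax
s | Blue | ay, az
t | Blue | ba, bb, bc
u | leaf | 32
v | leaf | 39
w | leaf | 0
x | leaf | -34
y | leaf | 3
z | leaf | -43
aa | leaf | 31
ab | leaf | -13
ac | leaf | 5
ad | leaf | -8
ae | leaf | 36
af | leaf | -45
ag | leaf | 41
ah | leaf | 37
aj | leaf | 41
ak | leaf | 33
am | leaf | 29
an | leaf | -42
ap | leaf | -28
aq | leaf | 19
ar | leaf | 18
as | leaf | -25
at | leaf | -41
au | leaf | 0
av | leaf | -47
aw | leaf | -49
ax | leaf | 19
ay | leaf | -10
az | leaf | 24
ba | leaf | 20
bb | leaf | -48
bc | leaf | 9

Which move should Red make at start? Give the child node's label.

M1

f (Blue): min(32, 39, 0) = 0
g (Blue): min(-34, 3) = -34
h (Blue): min(-43, 31, -13) = -43
a (Red): max(0, -34, -43) = 0
j (Blue): min(5, -8) = -8
k (Blue): min(36, -45, 41) = -45
b (Red): max(-8, -45) = -8
M1 (Blue): min(0, -8) = -8
m (Blue): min(37, 41, 33) = 33
n (Blue): min(29, -42, -28) = -42
c (Red): max(33, -42) = 33
p (Blue): min(19, 18, -25) = -25
q (Blue): min(-41, 0, -47) = -47
r (Blue): min(-49, 19) = -49
d (Red): max(-25, -47, -49) = -25
s (Blue): min(-10, 24) = -10
t (Blue): min(20, -48, 9) = -48
e (Red): max(-10, -48) = -10
M2 (Blue): min(33, -25, -10) = -25
start (Red): max(-8, -25) = -8
Red at start wants the highest of {M1=-8, M2=-25}, so chooses M1.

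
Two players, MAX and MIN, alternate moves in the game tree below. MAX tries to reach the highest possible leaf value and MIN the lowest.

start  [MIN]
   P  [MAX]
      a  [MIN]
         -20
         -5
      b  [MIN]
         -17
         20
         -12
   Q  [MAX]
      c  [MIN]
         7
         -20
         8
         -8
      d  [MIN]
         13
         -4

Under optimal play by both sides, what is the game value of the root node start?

a (MIN): min(-20, -5) = -20
b (MIN): min(-17, 20, -12) = -17
P (MAX): max(-20, -17) = -17
c (MIN): min(7, -20, 8, -8) = -20
d (MIN): min(13, -4) = -4
Q (MAX): max(-20, -4) = -4
start (MIN): min(-17, -4) = -17

-17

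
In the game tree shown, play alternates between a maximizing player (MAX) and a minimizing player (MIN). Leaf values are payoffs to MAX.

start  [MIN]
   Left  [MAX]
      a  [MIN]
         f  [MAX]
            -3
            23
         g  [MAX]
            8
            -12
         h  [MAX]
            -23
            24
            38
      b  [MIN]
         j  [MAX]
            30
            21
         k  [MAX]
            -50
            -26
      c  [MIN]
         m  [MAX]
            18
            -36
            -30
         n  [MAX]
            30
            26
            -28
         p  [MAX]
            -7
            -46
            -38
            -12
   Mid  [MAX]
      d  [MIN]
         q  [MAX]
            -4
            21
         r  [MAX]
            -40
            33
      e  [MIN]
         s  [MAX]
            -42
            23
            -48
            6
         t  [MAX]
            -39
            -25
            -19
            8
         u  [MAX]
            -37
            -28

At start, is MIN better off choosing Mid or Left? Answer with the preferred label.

q (MAX): max(-4, 21) = 21
r (MAX): max(-40, 33) = 33
d (MIN): min(21, 33) = 21
s (MAX): max(-42, 23, -48, 6) = 23
t (MAX): max(-39, -25, -19, 8) = 8
u (MAX): max(-37, -28) = -28
e (MIN): min(23, 8, -28) = -28
Mid (MAX): max(21, -28) = 21
f (MAX): max(-3, 23) = 23
g (MAX): max(8, -12) = 8
h (MAX): max(-23, 24, 38) = 38
a (MIN): min(23, 8, 38) = 8
j (MAX): max(30, 21) = 30
k (MAX): max(-50, -26) = -26
b (MIN): min(30, -26) = -26
m (MAX): max(18, -36, -30) = 18
n (MAX): max(30, 26, -28) = 30
p (MAX): max(-7, -46, -38, -12) = -7
c (MIN): min(18, 30, -7) = -7
Left (MAX): max(8, -26, -7) = 8
MIN prefers the lower value; Mid=21, Left=8. Left is better since 8 < 21.

Left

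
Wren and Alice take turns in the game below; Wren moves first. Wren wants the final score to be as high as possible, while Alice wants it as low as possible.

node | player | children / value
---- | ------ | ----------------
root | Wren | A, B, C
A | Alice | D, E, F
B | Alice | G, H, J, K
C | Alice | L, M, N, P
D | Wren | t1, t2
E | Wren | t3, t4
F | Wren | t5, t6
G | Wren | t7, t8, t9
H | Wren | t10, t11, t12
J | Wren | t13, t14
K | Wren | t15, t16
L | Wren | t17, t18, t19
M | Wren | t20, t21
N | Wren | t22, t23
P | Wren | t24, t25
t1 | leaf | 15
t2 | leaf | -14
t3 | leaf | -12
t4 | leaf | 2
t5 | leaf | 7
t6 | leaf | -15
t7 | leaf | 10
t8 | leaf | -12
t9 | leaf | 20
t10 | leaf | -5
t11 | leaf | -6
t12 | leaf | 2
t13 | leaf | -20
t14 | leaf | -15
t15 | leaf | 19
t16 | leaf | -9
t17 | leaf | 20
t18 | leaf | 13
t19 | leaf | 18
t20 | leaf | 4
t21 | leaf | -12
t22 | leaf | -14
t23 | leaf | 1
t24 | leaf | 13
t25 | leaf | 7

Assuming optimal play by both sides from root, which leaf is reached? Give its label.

t4

D (Wren): max(15, -14) = 15
E (Wren): max(-12, 2) = 2
F (Wren): max(7, -15) = 7
A (Alice): min(15, 2, 7) = 2
G (Wren): max(10, -12, 20) = 20
H (Wren): max(-5, -6, 2) = 2
J (Wren): max(-20, -15) = -15
K (Wren): max(19, -9) = 19
B (Alice): min(20, 2, -15, 19) = -15
L (Wren): max(20, 13, 18) = 20
M (Wren): max(4, -12) = 4
N (Wren): max(-14, 1) = 1
P (Wren): max(13, 7) = 13
C (Alice): min(20, 4, 1, 13) = 1
root (Wren): max(2, -15, 1) = 2
At root, Wren picks A (highest: 2).
At A, Alice picks E (lowest: 2).
At E, Wren picks t4 (highest: 2).
Terminal value 2.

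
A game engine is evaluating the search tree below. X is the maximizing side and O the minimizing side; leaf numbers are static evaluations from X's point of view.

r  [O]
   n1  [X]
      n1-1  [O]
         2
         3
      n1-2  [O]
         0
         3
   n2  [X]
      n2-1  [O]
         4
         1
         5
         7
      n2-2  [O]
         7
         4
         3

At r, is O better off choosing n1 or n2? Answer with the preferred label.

n1

n1-1 (O): min(2, 3) = 2
n1-2 (O): min(0, 3) = 0
n1 (X): max(2, 0) = 2
n2-1 (O): min(4, 1, 5, 7) = 1
n2-2 (O): min(7, 4, 3) = 3
n2 (X): max(1, 3) = 3
O prefers the lower value; n1=2, n2=3. n1 is better since 2 < 3.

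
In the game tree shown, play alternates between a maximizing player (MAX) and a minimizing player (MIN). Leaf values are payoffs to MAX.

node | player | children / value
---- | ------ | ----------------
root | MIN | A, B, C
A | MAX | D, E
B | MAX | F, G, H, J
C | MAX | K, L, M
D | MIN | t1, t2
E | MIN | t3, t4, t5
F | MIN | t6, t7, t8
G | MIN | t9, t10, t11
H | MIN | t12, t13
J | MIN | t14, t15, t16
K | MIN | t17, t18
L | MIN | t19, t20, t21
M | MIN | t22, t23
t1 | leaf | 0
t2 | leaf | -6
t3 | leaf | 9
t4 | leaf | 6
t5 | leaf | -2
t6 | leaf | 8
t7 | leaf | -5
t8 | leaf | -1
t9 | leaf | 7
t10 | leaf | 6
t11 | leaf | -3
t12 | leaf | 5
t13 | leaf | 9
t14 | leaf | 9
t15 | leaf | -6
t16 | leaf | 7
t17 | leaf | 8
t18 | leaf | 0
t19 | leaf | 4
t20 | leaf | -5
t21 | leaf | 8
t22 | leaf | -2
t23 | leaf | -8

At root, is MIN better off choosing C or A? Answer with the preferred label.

A

K (MIN): min(8, 0) = 0
L (MIN): min(4, -5, 8) = -5
M (MIN): min(-2, -8) = -8
C (MAX): max(0, -5, -8) = 0
D (MIN): min(0, -6) = -6
E (MIN): min(9, 6, -2) = -2
A (MAX): max(-6, -2) = -2
MIN prefers the lower value; C=0, A=-2. A is better since -2 < 0.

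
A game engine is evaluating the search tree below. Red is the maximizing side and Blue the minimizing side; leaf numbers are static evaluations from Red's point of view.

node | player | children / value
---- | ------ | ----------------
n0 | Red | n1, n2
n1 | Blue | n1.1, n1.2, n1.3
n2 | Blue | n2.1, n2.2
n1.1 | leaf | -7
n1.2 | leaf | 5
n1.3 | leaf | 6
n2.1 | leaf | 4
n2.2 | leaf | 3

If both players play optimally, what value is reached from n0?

n1 (Blue): min(-7, 5, 6) = -7
n2 (Blue): min(4, 3) = 3
n0 (Red): max(-7, 3) = 3

3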